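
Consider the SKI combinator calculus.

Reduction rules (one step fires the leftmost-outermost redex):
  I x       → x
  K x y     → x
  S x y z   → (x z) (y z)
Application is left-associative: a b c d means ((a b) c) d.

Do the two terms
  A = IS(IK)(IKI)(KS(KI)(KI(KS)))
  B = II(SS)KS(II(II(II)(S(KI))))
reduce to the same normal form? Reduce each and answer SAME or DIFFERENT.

Answer: DIFFERENT — A ⇓ SI, B ⇓ S(S(KI))S

Derivation:
Term A:
  start: IS(IK)(IKI)(KS(KI)(KI(KS)))
  →1  S(IK)(IKI)(KS(KI)(KI(KS)))
  →2  IK(KS(KI)(KI(KS)))(IKI(KS(KI)(KI(KS))))
  →3  K(KS(KI)(KI(KS)))(IKI(KS(KI)(KI(KS))))
  →4  KS(KI)(KI(KS))
  →5  S(KI(KS))
  →6  SI

Term B:
  start: II(SS)KS(II(II(II)(S(KI))))
  →1  I(SS)KS(II(II(II)(S(KI))))
  →2  SSKS(II(II(II)(S(KI))))
  →3  SS(KS)(II(II(II)(S(KI))))
  →4  S(II(II(II)(S(KI))))(KS(II(II(II)(S(KI)))))
  →5  S(I(II(II)(S(KI))))(KS(II(II(II)(S(KI)))))
  →6  S(II(II)(S(KI)))(KS(II(II(II)(S(KI)))))
  →7  S(I(II)(S(KI)))(KS(II(II(II)(S(KI)))))
  →8  S(II(S(KI)))(KS(II(II(II)(S(KI)))))
  →9  S(I(S(KI)))(KS(II(II(II)(S(KI)))))
  →10  S(S(KI))(KS(II(II(II)(S(KI)))))
  →11  S(S(KI))S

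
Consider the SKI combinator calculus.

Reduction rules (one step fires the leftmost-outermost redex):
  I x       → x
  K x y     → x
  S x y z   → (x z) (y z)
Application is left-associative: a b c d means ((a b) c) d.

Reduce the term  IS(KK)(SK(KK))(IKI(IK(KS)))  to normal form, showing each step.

Answer: normal form = KI  (in 7 steps)

Working:
  start: IS(KK)(SK(KK))(IKI(IK(KS)))
  step 1: S(KK)(SK(KK))(IKI(IK(KS)))
  step 2: KK(IKI(IK(KS)))(SK(KK)(IKI(IK(KS))))
  step 3: K(SK(KK)(IKI(IK(KS))))
  step 4: K(K(IKI(IK(KS)))(KK(IKI(IK(KS)))))
  step 5: K(IKI(IK(KS)))
  step 6: K(KI(IK(KS)))
  step 7: KI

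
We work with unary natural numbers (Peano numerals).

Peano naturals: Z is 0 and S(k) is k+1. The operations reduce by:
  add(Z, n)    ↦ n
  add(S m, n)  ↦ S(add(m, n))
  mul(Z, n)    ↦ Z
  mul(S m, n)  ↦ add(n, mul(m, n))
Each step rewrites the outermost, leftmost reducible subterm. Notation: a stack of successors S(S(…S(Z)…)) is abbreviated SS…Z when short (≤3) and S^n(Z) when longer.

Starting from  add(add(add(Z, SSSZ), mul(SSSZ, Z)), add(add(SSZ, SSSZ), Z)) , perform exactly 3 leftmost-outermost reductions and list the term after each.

Answer: after 3 steps: S(add(add(SSZ, mul(SSSZ, Z)), add(add(SSZ, SSSZ), Z)))

Working:
  start: add(add(add(Z, SSSZ), mul(SSSZ, Z)), add(add(SSZ, SSSZ), Z))
  [1] add(add(SSSZ, mul(SSSZ, Z)), add(add(SSZ, SSSZ), Z))
  [2] add(S(add(SSZ, mul(SSSZ, Z))), add(add(SSZ, SSSZ), Z))
  [3] S(add(add(SSZ, mul(SSSZ, Z)), add(add(SSZ, SSSZ), Z)))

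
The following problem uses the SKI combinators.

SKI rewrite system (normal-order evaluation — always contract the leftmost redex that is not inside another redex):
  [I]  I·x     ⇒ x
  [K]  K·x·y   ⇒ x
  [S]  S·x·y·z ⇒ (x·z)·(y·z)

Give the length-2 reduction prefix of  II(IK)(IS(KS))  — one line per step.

  start: II(IK)(IS(KS))
  [1] I(IK)(IS(KS))
  [2] IK(IS(KS))

Answer: after 2 steps: IK(IS(KS))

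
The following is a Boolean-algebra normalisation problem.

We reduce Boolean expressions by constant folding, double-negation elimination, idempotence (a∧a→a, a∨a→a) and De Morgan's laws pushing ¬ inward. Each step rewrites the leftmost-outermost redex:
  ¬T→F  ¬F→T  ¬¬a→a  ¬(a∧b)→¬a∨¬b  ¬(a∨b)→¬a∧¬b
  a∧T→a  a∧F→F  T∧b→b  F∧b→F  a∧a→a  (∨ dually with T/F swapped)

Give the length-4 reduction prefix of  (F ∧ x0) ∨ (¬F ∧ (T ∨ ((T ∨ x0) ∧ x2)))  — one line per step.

  start: (F ∧ x0) ∨ (¬F ∧ (T ∨ ((T ∨ x0) ∧ x2)))
  step 1: F ∨ (¬F ∧ (T ∨ ((T ∨ x0) ∧ x2)))
  step 2: ¬F ∧ (T ∨ ((T ∨ x0) ∧ x2))
  step 3: T ∧ (T ∨ ((T ∨ x0) ∧ x2))
  step 4: T ∨ ((T ∨ x0) ∧ x2)

Answer: after 4 steps: T ∨ ((T ∨ x0) ∧ x2)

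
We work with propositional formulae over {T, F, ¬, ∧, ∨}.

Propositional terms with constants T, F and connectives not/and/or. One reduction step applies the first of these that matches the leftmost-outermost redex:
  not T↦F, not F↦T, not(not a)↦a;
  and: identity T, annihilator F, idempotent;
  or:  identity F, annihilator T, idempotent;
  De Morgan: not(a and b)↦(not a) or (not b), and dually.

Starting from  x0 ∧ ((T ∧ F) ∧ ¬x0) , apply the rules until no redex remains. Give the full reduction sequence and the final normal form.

Answer: normal form = F  (in 3 steps)

Reduction:
  start: x0 ∧ ((T ∧ F) ∧ ¬x0)
  [1] x0 ∧ (F ∧ ¬x0)
  [2] x0 ∧ F
  [3] F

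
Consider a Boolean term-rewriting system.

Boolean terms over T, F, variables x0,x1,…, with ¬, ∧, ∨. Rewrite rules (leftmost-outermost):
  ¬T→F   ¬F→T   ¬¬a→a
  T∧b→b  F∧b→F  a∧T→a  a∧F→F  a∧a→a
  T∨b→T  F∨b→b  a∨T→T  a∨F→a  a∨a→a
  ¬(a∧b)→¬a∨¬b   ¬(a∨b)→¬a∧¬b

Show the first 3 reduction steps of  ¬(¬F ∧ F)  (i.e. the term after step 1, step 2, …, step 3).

Answer: after 3 steps: ¬F

Reduction:
  start: ¬(¬F ∧ F)
  step 1: ¬¬F ∨ ¬F
  step 2: F ∨ ¬F
  step 3: ¬F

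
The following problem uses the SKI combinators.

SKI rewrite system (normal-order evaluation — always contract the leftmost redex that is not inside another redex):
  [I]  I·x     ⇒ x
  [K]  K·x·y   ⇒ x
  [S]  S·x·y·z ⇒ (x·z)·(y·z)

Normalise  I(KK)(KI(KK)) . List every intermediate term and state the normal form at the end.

Answer: normal form = K  (in 2 steps)

Derivation:
  start: I(KK)(KI(KK))
  [1] KK(KI(KK))
  [2] K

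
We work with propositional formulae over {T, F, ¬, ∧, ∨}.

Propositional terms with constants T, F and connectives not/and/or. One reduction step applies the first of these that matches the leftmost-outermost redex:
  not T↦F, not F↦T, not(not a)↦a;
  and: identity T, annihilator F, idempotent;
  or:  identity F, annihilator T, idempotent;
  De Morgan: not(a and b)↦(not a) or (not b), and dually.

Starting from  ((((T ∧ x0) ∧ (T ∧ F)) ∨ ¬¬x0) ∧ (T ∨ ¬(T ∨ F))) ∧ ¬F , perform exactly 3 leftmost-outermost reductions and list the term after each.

  start: ((((T ∧ x0) ∧ (T ∧ F)) ∨ ¬¬x0) ∧ (T ∨ ¬(T ∨ F))) ∧ ¬F
  [1] (((x0 ∧ (T ∧ F)) ∨ ¬¬x0) ∧ (T ∨ ¬(T ∨ F))) ∧ ¬F
  [2] (((x0 ∧ F) ∨ ¬¬x0) ∧ (T ∨ ¬(T ∨ F))) ∧ ¬F
  [3] ((F ∨ ¬¬x0) ∧ (T ∨ ¬(T ∨ F))) ∧ ¬F

Answer: after 3 steps: ((F ∨ ¬¬x0) ∧ (T ∨ ¬(T ∨ F))) ∧ ¬F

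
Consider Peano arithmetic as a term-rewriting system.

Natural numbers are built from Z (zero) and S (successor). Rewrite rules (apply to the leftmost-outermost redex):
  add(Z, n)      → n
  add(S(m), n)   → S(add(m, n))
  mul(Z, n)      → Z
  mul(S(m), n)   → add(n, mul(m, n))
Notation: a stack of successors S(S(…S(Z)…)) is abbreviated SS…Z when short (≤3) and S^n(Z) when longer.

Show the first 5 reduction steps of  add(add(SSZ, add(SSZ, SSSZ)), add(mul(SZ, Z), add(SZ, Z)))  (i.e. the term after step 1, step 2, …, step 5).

  start: add(add(SSZ, add(SSZ, SSSZ)), add(mul(SZ, Z), add(SZ, Z)))
  [1] add(S(add(SZ, add(SSZ, SSSZ))), add(mul(SZ, Z), add(SZ, Z)))
  [2] S(add(add(SZ, add(SSZ, SSSZ)), add(mul(SZ, Z), add(SZ, Z))))
  [3] S(add(S(add(Z, add(SSZ, SSSZ))), add(mul(SZ, Z), add(SZ, Z))))
  [4] S(S(add(add(Z, add(SSZ, SSSZ)), add(mul(SZ, Z), add(SZ, Z)))))
  [5] S(S(add(add(SSZ, SSSZ), add(mul(SZ, Z), add(SZ, Z)))))

Answer: after 5 steps: S(S(add(add(SSZ, SSSZ), add(mul(SZ, Z), add(SZ, Z)))))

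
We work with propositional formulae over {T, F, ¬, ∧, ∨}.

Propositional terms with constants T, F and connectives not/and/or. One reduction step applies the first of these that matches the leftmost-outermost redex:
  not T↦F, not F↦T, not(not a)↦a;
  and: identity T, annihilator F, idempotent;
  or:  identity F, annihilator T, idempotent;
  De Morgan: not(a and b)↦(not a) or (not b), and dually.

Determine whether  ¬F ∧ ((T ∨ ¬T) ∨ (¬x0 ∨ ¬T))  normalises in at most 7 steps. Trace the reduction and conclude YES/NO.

  start: ¬F ∧ ((T ∨ ¬T) ∨ (¬x0 ∨ ¬T))
  →1  T ∧ ((T ∨ ¬T) ∨ (¬x0 ∨ ¬T))
  →2  (T ∨ ¬T) ∨ (¬x0 ∨ ¬T)
  →3  T ∨ (¬x0 ∨ ¬T)
  →4  T

Answer: YES — reaches normal form T in 4 ≤ 7 steps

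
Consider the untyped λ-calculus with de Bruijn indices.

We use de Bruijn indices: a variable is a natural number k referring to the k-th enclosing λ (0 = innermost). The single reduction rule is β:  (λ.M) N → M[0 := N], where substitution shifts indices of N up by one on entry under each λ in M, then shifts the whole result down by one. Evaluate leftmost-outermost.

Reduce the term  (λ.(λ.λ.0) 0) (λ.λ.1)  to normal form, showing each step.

  start: (λ.(λ.λ.0) 0) (λ.λ.1)
  →1  (λ.λ.0) (λ.λ.1)
  →2  λ.0

Answer: normal form = λ.0  (in 2 steps)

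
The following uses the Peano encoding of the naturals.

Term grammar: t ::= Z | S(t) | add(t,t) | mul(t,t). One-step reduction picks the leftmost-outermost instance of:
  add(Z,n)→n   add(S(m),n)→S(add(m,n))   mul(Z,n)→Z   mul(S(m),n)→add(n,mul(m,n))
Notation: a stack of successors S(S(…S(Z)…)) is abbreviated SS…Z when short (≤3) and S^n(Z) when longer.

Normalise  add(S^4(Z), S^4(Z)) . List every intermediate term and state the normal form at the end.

  start: add(S^4(Z), S^4(Z))
  →1  S(add(SSSZ, S^4(Z)))
  →2  S(S(add(SSZ, S^4(Z))))
  →3  S(S(S(add(SZ, S^4(Z)))))
  →4  S(S(S(S(add(Z, S^4(Z))))))
  →5  S^8(Z)

Answer: normal form = S^8(Z)  (in 5 steps)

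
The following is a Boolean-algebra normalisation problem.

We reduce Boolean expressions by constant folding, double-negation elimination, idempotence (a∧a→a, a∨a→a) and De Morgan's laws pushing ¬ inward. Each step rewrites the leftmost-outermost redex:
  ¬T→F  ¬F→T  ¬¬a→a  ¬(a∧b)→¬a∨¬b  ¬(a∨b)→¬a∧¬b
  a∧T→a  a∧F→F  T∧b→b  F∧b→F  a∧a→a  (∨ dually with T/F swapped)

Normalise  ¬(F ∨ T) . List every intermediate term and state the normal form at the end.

  start: ¬(F ∨ T)
  [1] ¬F ∧ ¬T
  [2] T ∧ ¬T
  [3] ¬T
  [4] F

Answer: normal form = F  (in 4 steps)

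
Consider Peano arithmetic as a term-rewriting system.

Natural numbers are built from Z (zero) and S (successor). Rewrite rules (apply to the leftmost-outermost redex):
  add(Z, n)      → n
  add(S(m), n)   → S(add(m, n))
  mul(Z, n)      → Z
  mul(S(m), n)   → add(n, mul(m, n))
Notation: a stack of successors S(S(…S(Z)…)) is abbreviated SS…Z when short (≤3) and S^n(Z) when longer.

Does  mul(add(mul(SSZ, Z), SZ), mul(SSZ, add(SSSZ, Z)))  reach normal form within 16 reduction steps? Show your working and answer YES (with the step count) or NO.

  start: mul(add(mul(SSZ, Z), SZ), mul(SSZ, add(SSSZ, Z)))
  [1] mul(add(add(Z, mul(SZ, Z)), SZ), mul(SSZ, add(SSSZ, Z)))
  [2] mul(add(mul(SZ, Z), SZ), mul(SSZ, add(SSSZ, Z)))
  [3] mul(add(add(Z, mul(Z, Z)), SZ), mul(SSZ, add(SSSZ, Z)))
  [4] mul(add(mul(Z, Z), SZ), mul(SSZ, add(SSSZ, Z)))
  [5] mul(add(Z, SZ), mul(SSZ, add(SSSZ, Z)))
  [6] mul(SZ, mul(SSZ, add(SSSZ, Z)))
  [7] add(mul(SSZ, add(SSSZ, Z)), mul(Z, mul(SSZ, add(SSSZ, Z))))
  [8] add(add(add(SSSZ, Z), mul(SZ, add(SSSZ, Z))), mul(Z, mul(SSZ, add(SSSZ, Z))))
  [9] add(add(S(add(SSZ, Z)), mul(SZ, add(SSSZ, Z))), mul(Z, mul(SSZ, add(SSSZ, Z))))
  [10] add(S(add(add(SSZ, Z), mul(SZ, add(SSSZ, Z)))), mul(Z, mul(SSZ, add(SSSZ, Z))))
  [11] S(add(add(add(SSZ, Z), mul(SZ, add(SSSZ, Z))), mul(Z, mul(SSZ, add(SSSZ, Z)))))
  [12] S(add(add(S(add(SZ, Z)), mul(SZ, add(SSSZ, Z))), mul(Z, mul(SSZ, add(SSSZ, Z)))))
  [13] S(add(S(add(add(SZ, Z), mul(SZ, add(SSSZ, Z)))), mul(Z, mul(SSZ, add(SSSZ, Z)))))
  [14] S(S(add(add(add(SZ, Z), mul(SZ, add(SSSZ, Z))), mul(Z, mul(SSZ, add(SSSZ, Z))))))
  [15] S(S(add(add(S(add(Z, Z)), mul(SZ, add(SSSZ, Z))), mul(Z, mul(SSZ, add(SSSZ, Z))))))
  [16] S(S(add(S(add(add(Z, Z), mul(SZ, add(SSSZ, Z)))), mul(Z, mul(SSZ, add(SSSZ, Z))))))

Answer: NO — after 16 steps the term is S(S(add(S(add(add(Z, Z), mul(SZ, add(SSSZ, Z)))), mul(Z, mul(SSZ, add(SSSZ, Z)))))), not yet normal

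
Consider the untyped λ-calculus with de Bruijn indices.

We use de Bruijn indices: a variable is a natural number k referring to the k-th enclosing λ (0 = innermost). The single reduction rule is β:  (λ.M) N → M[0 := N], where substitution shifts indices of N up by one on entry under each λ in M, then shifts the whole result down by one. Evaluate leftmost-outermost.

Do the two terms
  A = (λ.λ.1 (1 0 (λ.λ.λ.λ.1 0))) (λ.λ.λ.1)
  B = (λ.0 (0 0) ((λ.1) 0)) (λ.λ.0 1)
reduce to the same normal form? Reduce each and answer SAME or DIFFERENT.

Term A:
  start: (λ.λ.1 (1 0 (λ.λ.λ.λ.1 0))) (λ.λ.λ.1)
  →1  λ.(λ.λ.λ.1) ((λ.λ.λ.1) 0 (λ.λ.λ.λ.1 0))
  →2  λ.λ.λ.1

Term B:
  start: (λ.0 (0 0) ((λ.1) 0)) (λ.λ.0 1)
  →1  (λ.λ.0 1) ((λ.λ.0 1) (λ.λ.0 1)) ((λ.λ.λ.0 1) (λ.λ.0 1))
  →2  (λ.0 ((λ.λ.0 1) (λ.λ.0 1))) ((λ.λ.λ.0 1) (λ.λ.0 1))
  →3  (λ.λ.λ.0 1) (λ.λ.0 1) ((λ.λ.0 1) (λ.λ.0 1))
  →4  (λ.λ.0 1) ((λ.λ.0 1) (λ.λ.0 1))
  →5  λ.0 ((λ.λ.0 1) (λ.λ.0 1))
  →6  λ.0 (λ.0 (λ.λ.0 1))

Answer: DIFFERENT — A ⇓ λ.λ.λ.1, B ⇓ λ.0 (λ.0 (λ.λ.0 1))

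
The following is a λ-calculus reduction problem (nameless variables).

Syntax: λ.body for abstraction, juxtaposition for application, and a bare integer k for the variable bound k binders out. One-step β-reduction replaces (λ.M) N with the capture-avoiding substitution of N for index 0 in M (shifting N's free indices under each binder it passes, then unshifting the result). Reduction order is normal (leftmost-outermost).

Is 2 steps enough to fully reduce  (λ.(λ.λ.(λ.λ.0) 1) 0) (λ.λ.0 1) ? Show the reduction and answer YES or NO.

Answer: NO — after 2 steps the term is λ.(λ.λ.0) (λ.λ.0 1), not yet normal

Derivation:
  start: (λ.(λ.λ.(λ.λ.0) 1) 0) (λ.λ.0 1)
  [1] (λ.λ.(λ.λ.0) 1) (λ.λ.0 1)
  [2] λ.(λ.λ.0) (λ.λ.0 1)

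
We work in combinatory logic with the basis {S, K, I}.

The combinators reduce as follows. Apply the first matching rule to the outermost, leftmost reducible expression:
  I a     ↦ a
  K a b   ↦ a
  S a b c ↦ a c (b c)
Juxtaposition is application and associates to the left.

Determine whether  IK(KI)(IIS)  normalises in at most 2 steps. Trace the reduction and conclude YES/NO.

  start: IK(KI)(IIS)
  step 1: K(KI)(IIS)
  step 2: KI

Answer: YES — reaches normal form KI in 2 ≤ 2 steps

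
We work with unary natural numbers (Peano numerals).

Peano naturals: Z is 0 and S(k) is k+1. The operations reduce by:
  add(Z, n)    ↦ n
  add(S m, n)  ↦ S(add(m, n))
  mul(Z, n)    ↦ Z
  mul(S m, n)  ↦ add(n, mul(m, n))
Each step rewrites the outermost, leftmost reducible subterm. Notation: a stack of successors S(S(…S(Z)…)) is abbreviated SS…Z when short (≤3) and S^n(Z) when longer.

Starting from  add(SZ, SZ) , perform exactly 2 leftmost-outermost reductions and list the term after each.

  start: add(SZ, SZ)
  step 1: S(add(Z, SZ))
  step 2: SSZ

Answer: after 2 steps: SSZ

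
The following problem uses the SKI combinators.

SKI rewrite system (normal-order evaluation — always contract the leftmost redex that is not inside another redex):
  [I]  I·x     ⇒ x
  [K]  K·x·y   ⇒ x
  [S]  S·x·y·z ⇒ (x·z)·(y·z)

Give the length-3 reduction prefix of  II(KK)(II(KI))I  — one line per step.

Answer: after 3 steps: KI

Working:
  start: II(KK)(II(KI))I
  →1  I(KK)(II(KI))I
  →2  KK(II(KI))I
  →3  KI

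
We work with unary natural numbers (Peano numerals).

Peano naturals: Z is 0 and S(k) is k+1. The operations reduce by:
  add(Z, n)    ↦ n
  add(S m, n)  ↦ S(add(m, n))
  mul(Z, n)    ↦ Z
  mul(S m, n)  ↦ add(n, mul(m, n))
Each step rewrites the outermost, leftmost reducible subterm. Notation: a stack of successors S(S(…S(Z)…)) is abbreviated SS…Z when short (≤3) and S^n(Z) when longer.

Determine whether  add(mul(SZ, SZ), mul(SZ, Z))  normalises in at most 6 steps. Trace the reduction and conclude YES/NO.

  start: add(mul(SZ, SZ), mul(SZ, Z))
  [1] add(add(SZ, mul(Z, SZ)), mul(SZ, Z))
  [2] add(S(add(Z, mul(Z, SZ))), mul(SZ, Z))
  [3] S(add(add(Z, mul(Z, SZ)), mul(SZ, Z)))
  [4] S(add(mul(Z, SZ), mul(SZ, Z)))
  [5] S(add(Z, mul(SZ, Z)))
  [6] S(mul(SZ, Z))

Answer: NO — after 6 steps the term is S(mul(SZ, Z)), not yet normal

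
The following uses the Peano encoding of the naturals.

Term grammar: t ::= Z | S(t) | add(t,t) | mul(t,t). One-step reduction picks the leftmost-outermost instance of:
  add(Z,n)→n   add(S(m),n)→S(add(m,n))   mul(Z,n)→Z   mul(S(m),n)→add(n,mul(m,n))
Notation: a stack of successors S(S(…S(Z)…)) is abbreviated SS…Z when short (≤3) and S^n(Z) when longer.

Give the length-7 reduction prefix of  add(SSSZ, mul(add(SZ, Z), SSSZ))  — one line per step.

Answer: after 7 steps: S(S(S(S(add(SSZ, mul(add(Z, Z), SSSZ))))))

Derivation:
  start: add(SSSZ, mul(add(SZ, Z), SSSZ))
  step 1: S(add(SSZ, mul(add(SZ, Z), SSSZ)))
  step 2: S(S(add(SZ, mul(add(SZ, Z), SSSZ))))
  step 3: S(S(S(add(Z, mul(add(SZ, Z), SSSZ)))))
  step 4: S(S(S(mul(add(SZ, Z), SSSZ))))
  step 5: S(S(S(mul(S(add(Z, Z)), SSSZ))))
  step 6: S(S(S(add(SSSZ, mul(add(Z, Z), SSSZ)))))
  step 7: S(S(S(S(add(SSZ, mul(add(Z, Z), SSSZ))))))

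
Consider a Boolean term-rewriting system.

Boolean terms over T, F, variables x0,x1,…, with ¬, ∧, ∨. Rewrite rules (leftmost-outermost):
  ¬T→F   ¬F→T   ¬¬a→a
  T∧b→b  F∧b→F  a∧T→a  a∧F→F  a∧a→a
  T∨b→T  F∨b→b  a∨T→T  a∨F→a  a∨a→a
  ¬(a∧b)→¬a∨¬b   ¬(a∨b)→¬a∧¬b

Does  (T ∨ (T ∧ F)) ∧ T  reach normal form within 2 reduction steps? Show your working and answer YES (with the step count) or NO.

Answer: YES — reaches normal form T in 2 ≤ 2 steps

Derivation:
  start: (T ∨ (T ∧ F)) ∧ T
  →1  T ∨ (T ∧ F)
  →2  T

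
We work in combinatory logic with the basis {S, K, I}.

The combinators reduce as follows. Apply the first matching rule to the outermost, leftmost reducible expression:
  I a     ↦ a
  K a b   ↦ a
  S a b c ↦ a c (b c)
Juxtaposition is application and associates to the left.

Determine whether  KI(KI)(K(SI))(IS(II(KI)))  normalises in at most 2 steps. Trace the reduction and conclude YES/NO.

  start: KI(KI)(K(SI))(IS(II(KI)))
  →1  I(K(SI))(IS(II(KI)))
  →2  K(SI)(IS(II(KI)))

Answer: NO — after 2 steps the term is K(SI)(IS(II(KI))), not yet normal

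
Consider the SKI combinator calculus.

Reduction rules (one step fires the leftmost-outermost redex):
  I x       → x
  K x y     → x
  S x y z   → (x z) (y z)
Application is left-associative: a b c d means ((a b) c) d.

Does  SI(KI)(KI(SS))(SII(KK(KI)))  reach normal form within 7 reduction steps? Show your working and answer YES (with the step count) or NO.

Answer: NO — after 7 steps the term is I(KK(KI))(I(KK(KI))), not yet normal

Reduction:
  start: SI(KI)(KI(SS))(SII(KK(KI)))
  [1] I(KI(SS))(KI(KI(SS)))(SII(KK(KI)))
  [2] KI(SS)(KI(KI(SS)))(SII(KK(KI)))
  [3] I(KI(KI(SS)))(SII(KK(KI)))
  [4] KI(KI(SS))(SII(KK(KI)))
  [5] I(SII(KK(KI)))
  [6] SII(KK(KI))
  [7] I(KK(KI))(I(KK(KI)))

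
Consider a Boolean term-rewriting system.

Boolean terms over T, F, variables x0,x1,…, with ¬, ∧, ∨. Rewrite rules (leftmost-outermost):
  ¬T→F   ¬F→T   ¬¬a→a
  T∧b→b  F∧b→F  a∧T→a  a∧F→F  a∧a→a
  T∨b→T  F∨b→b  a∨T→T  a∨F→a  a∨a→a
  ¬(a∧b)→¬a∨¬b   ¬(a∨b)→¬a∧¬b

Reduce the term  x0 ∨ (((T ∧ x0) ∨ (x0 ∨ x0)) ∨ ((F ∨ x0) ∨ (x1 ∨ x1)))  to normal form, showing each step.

  start: x0 ∨ (((T ∧ x0) ∨ (x0 ∨ x0)) ∨ ((F ∨ x0) ∨ (x1 ∨ x1)))
  [1] x0 ∨ ((x0 ∨ (x0 ∨ x0)) ∨ ((F ∨ x0) ∨ (x1 ∨ x1)))
  [2] x0 ∨ ((x0 ∨ x0) ∨ ((F ∨ x0) ∨ (x1 ∨ x1)))
  [3] x0 ∨ (x0 ∨ ((F ∨ x0) ∨ (x1 ∨ x1)))
  [4] x0 ∨ (x0 ∨ (x0 ∨ (x1 ∨ x1)))
  [5] x0 ∨ (x0 ∨ (x0 ∨ x1))

Answer: normal form = x0 ∨ (x0 ∨ (x0 ∨ x1))  (in 5 steps)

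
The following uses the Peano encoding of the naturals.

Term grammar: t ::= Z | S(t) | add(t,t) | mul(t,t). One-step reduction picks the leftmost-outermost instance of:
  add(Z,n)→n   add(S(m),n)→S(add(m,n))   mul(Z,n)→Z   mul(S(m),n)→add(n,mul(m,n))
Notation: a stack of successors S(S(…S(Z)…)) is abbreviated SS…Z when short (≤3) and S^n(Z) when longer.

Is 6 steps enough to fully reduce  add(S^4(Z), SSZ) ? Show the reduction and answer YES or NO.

  start: add(S^4(Z), SSZ)
  →1  S(add(SSSZ, SSZ))
  →2  S(S(add(SSZ, SSZ)))
  →3  S(S(S(add(SZ, SSZ))))
  →4  S(S(S(S(add(Z, SSZ)))))
  →5  S^6(Z)

Answer: YES — reaches normal form S^6(Z) in 5 ≤ 6 steps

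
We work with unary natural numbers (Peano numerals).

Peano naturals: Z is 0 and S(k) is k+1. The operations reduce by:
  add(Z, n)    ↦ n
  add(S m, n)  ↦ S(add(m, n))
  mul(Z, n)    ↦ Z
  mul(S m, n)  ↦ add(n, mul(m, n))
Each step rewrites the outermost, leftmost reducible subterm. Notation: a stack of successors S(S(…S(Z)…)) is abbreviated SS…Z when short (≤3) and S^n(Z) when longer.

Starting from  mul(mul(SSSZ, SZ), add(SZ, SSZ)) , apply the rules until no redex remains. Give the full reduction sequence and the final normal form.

  start: mul(mul(SSSZ, SZ), add(SZ, SSZ))
  step 1: mul(add(SZ, mul(SSZ, SZ)), add(SZ, SSZ))
  step 2: mul(S(add(Z, mul(SSZ, SZ))), add(SZ, SSZ))
  step 3: add(add(SZ, SSZ), mul(add(Z, mul(SSZ, SZ)), add(SZ, SSZ)))
  step 4: add(S(add(Z, SSZ)), mul(add(Z, mul(SSZ, SZ)), add(SZ, SSZ)))
  step 5: S(add(add(Z, SSZ), mul(add(Z, mul(SSZ, SZ)), add(SZ, SSZ))))
  step 6: S(add(SSZ, mul(add(Z, mul(SSZ, SZ)), add(SZ, SSZ))))
  step 7: S(S(add(SZ, mul(add(Z, mul(SSZ, SZ)), add(SZ, SSZ)))))
  step 8: S(S(S(add(Z, mul(add(Z, mul(SSZ, SZ)), add(SZ, SSZ))))))
  step 9: S(S(S(mul(add(Z, mul(SSZ, SZ)), add(SZ, SSZ)))))
  step 10: S(S(S(mul(mul(SSZ, SZ), add(SZ, SSZ)))))
  step 11: S(S(S(mul(add(SZ, mul(SZ, SZ)), add(SZ, SSZ)))))
  step 12: S(S(S(mul(S(add(Z, mul(SZ, SZ))), add(SZ, SSZ)))))
  step 13: S(S(S(add(add(SZ, SSZ), mul(add(Z, mul(SZ, SZ)), add(SZ, SSZ))))))
  step 14: S(S(S(add(S(add(Z, SSZ)), mul(add(Z, mul(SZ, SZ)), add(SZ, SSZ))))))
  step 15: S(S(S(S(add(add(Z, SSZ), mul(add(Z, mul(SZ, SZ)), add(SZ, SSZ)))))))
  step 16: S(S(S(S(add(SSZ, mul(add(Z, mul(SZ, SZ)), add(SZ, SSZ)))))))
  step 17: S(S(S(S(S(add(SZ, mul(add(Z, mul(SZ, SZ)), add(SZ, SSZ))))))))
  step 18: S(S(S(S(S(S(add(Z, mul(add(Z, mul(SZ, SZ)), add(SZ, SSZ)))))))))
  step 19: S(S(S(S(S(S(mul(add(Z, mul(SZ, SZ)), add(SZ, SSZ))))))))
  step 20: S(S(S(S(S(S(mul(mul(SZ, SZ), add(SZ, SSZ))))))))
  step 21: S(S(S(S(S(S(mul(add(SZ, mul(Z, SZ)), add(SZ, SSZ))))))))
  step 22: S(S(S(S(S(S(mul(S(add(Z, mul(Z, SZ))), add(SZ, SSZ))))))))
  step 23: S(S(S(S(S(S(add(add(SZ, SSZ), mul(add(Z, mul(Z, SZ)), add(SZ, SSZ)))))))))
  step 24: S(S(S(S(S(S(add(S(add(Z, SSZ)), mul(add(Z, mul(Z, SZ)), add(SZ, SSZ)))))))))
  step 25: S(S(S(S(S(S(S(add(add(Z, SSZ), mul(add(Z, mul(Z, SZ)), add(SZ, SSZ))))))))))
  step 26: S(S(S(S(S(S(S(add(SSZ, mul(add(Z, mul(Z, SZ)), add(SZ, SSZ))))))))))
  step 27: S(S(S(S(S(S(S(S(add(SZ, mul(add(Z, mul(Z, SZ)), add(SZ, SSZ)))))))))))
  step 28: S(S(S(S(S(S(S(S(S(add(Z, mul(add(Z, mul(Z, SZ)), add(SZ, SSZ))))))))))))
  step 29: S(S(S(S(S(S(S(S(S(mul(add(Z, mul(Z, SZ)), add(SZ, SSZ)))))))))))
  step 30: S(S(S(S(S(S(S(S(S(mul(mul(Z, SZ), add(SZ, SSZ)))))))))))
  step 31: S(S(S(S(S(S(S(S(S(mul(Z, add(SZ, SSZ)))))))))))
  step 32: S^9(Z)

Answer: normal form = S^9(Z)  (in 32 steps)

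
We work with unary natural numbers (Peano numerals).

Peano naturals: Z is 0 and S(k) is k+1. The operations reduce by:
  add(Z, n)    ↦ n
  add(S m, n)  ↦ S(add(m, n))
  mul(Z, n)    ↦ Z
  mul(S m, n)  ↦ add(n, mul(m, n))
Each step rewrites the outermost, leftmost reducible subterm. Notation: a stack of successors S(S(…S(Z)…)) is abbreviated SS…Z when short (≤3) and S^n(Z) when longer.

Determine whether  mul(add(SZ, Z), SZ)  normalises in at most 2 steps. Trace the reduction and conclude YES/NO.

  start: mul(add(SZ, Z), SZ)
  step 1: mul(S(add(Z, Z)), SZ)
  step 2: add(SZ, mul(add(Z, Z), SZ))

Answer: NO — after 2 steps the term is add(SZ, mul(add(Z, Z), SZ)), not yet normal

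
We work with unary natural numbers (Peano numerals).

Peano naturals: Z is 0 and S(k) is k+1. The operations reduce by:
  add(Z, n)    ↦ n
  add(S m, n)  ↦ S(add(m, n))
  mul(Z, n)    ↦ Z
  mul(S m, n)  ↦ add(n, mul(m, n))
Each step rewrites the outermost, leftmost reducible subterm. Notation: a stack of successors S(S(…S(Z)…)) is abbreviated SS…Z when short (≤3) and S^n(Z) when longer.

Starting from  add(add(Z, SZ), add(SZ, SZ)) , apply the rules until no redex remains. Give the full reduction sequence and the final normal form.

  start: add(add(Z, SZ), add(SZ, SZ))
  step 1: add(SZ, add(SZ, SZ))
  step 2: S(add(Z, add(SZ, SZ)))
  step 3: S(add(SZ, SZ))
  step 4: S(S(add(Z, SZ)))
  step 5: SSSZ

Answer: normal form = SSSZ  (in 5 steps)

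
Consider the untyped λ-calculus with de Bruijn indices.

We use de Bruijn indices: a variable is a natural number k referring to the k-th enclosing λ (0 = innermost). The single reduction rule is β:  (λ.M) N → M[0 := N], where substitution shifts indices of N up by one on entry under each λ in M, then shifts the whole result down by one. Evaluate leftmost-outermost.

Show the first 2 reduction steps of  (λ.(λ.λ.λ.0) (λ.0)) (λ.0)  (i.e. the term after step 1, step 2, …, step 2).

Answer: after 2 steps: λ.λ.0

Working:
  start: (λ.(λ.λ.λ.0) (λ.0)) (λ.0)
  [1] (λ.λ.λ.0) (λ.0)
  [2] λ.λ.0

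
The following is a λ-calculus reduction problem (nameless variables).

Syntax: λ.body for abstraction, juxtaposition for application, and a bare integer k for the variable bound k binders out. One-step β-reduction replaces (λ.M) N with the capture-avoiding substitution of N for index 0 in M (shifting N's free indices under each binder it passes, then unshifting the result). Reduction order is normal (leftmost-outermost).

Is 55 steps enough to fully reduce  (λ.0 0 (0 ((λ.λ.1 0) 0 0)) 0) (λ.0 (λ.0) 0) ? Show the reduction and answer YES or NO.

  start: (λ.0 0 (0 ((λ.λ.1 0) 0 0)) 0) (λ.0 (λ.0) 0)
  [1] (λ.0 (λ.0) 0) (λ.0 (λ.0) 0) ((λ.0 (λ.0) 0) ((λ.λ.1 0) (λ.0 (λ.0) 0) (λ.0 (λ.0) 0))) (λ.0 (λ.0) 0)
  [2] (λ.0 (λ.0) 0) (λ.0) (λ.0 (λ.0) 0) ((λ.0 (λ.0) 0) ((λ.λ.1 0) (λ.0 (λ.0) 0) (λ.0 (λ.0) 0))) (λ.0 (λ.0) 0)
  [3] (λ.0) (λ.0) (λ.0) (λ.0 (λ.0) 0) ((λ.0 (λ.0) 0) ((λ.λ.1 0) (λ.0 (λ.0) 0) (λ.0 (λ.0) 0))) (λ.0 (λ.0) 0)
  [4] (λ.0) (λ.0) (λ.0 (λ.0) 0) ((λ.0 (λ.0) 0) ((λ.λ.1 0) (λ.0 (λ.0) 0) (λ.0 (λ.0) 0))) (λ.0 (λ.0) 0)
  [5] (λ.0) (λ.0 (λ.0) 0) ((λ.0 (λ.0) 0) ((λ.λ.1 0) (λ.0 (λ.0) 0) (λ.0 (λ.0) 0))) (λ.0 (λ.0) 0)
  [6] (λ.0 (λ.0) 0) ((λ.0 (λ.0) 0) ((λ.λ.1 0) (λ.0 (λ.0) 0) (λ.0 (λ.0) 0))) (λ.0 (λ.0) 0)
  [7] (λ.0 (λ.0) 0) ((λ.λ.1 0) (λ.0 (λ.0) 0) (λ.0 (λ.0) 0)) (λ.0) ((λ.0 (λ.0) 0) ((λ.λ.1 0) (λ.0 (λ.0) 0) (λ.0 (λ.0) 0))) (λ.0 (λ.0) 0)
  [8] (λ.λ.1 0) (λ.0 (λ.0) 0) (λ.0 (λ.0) 0) (λ.0) ((λ.λ.1 0) (λ.0 (λ.0) 0) (λ.0 (λ.0) 0)) (λ.0) ((λ.0 (λ.0) 0) ((λ.λ.1 0) (λ.0 (λ.0) 0) (λ.0 (λ.0) 0))) (λ.0 (λ.0) 0)
  [9] (λ.(λ.0 (λ.0) 0) 0) (λ.0 (λ.0) 0) (λ.0) ((λ.λ.1 0) (λ.0 (λ.0) 0) (λ.0 (λ.0) 0)) (λ.0) ((λ.0 (λ.0) 0) ((λ.λ.1 0) (λ.0 (λ.0) 0) (λ.0 (λ.0) 0))) (λ.0 (λ.0) 0)
  [10] (λ.0 (λ.0) 0) (λ.0 (λ.0) 0) (λ.0) ((λ.λ.1 0) (λ.0 (λ.0) 0) (λ.0 (λ.0) 0)) (λ.0) ((λ.0 (λ.0) 0) ((λ.λ.1 0) (λ.0 (λ.0) 0) (λ.0 (λ.0) 0))) (λ.0 (λ.0) 0)
  [11] (λ.0 (λ.0) 0) (λ.0) (λ.0 (λ.0) 0) (λ.0) ((λ.λ.1 0) (λ.0 (λ.0) 0) (λ.0 (λ.0) 0)) (λ.0) ((λ.0 (λ.0) 0) ((λ.λ.1 0) (λ.0 (λ.0) 0) (λ.0 (λ.0) 0))) (λ.0 (λ.0) 0)
  [12] (λ.0) (λ.0) (λ.0) (λ.0 (λ.0) 0) (λ.0) ((λ.λ.1 0) (λ.0 (λ.0) 0) (λ.0 (λ.0) 0)) (λ.0) ((λ.0 (λ.0) 0) ((λ.λ.1 0) (λ.0 (λ.0) 0) (λ.0 (λ.0) 0))) (λ.0 (λ.0) 0)
  [13] (λ.0) (λ.0) (λ.0 (λ.0) 0) (λ.0) ((λ.λ.1 0) (λ.0 (λ.0) 0) (λ.0 (λ.0) 0)) (λ.0) ((λ.0 (λ.0) 0) ((λ.λ.1 0) (λ.0 (λ.0) 0) (λ.0 (λ.0) 0))) (λ.0 (λ.0) 0)
  [14] (λ.0) (λ.0 (λ.0) 0) (λ.0) ((λ.λ.1 0) (λ.0 (λ.0) 0) (λ.0 (λ.0) 0)) (λ.0) ((λ.0 (λ.0) 0) ((λ.λ.1 0) (λ.0 (λ.0) 0) (λ.0 (λ.0) 0))) (λ.0 (λ.0) 0)
  [15] (λ.0 (λ.0) 0) (λ.0) ((λ.λ.1 0) (λ.0 (λ.0) 0) (λ.0 (λ.0) 0)) (λ.0) ((λ.0 (λ.0) 0) ((λ.λ.1 0) (λ.0 (λ.0) 0) (λ.0 (λ.0) 0))) (λ.0 (λ.0) 0)
  [16] (λ.0) (λ.0) (λ.0) ((λ.λ.1 0) (λ.0 (λ.0) 0) (λ.0 (λ.0) 0)) (λ.0) ((λ.0 (λ.0) 0) ((λ.λ.1 0) (λ.0 (λ.0) 0) (λ.0 (λ.0) 0))) (λ.0 (λ.0) 0)
  [17] (λ.0) (λ.0) ((λ.λ.1 0) (λ.0 (λ.0) 0) (λ.0 (λ.0) 0)) (λ.0) ((λ.0 (λ.0) 0) ((λ.λ.1 0) (λ.0 (λ.0) 0) (λ.0 (λ.0) 0))) (λ.0 (λ.0) 0)
  [18] (λ.0) ((λ.λ.1 0) (λ.0 (λ.0) 0) (λ.0 (λ.0) 0)) (λ.0) ((λ.0 (λ.0) 0) ((λ.λ.1 0) (λ.0 (λ.0) 0) (λ.0 (λ.0) 0))) (λ.0 (λ.0) 0)
  [19] (λ.λ.1 0) (λ.0 (λ.0) 0) (λ.0 (λ.0) 0) (λ.0) ((λ.0 (λ.0) 0) ((λ.λ.1 0) (λ.0 (λ.0) 0) (λ.0 (λ.0) 0))) (λ.0 (λ.0) 0)
  [20] (λ.(λ.0 (λ.0) 0) 0) (λ.0 (λ.0) 0) (λ.0) ((λ.0 (λ.0) 0) ((λ.λ.1 0) (λ.0 (λ.0) 0) (λ.0 (λ.0) 0))) (λ.0 (λ.0) 0)
  [21] (λ.0 (λ.0) 0) (λ.0 (λ.0) 0) (λ.0) ((λ.0 (λ.0) 0) ((λ.λ.1 0) (λ.0 (λ.0) 0) (λ.0 (λ.0) 0))) (λ.0 (λ.0) 0)
  [22] (λ.0 (λ.0) 0) (λ.0) (λ.0 (λ.0) 0) (λ.0) ((λ.0 (λ.0) 0) ((λ.λ.1 0) (λ.0 (λ.0) 0) (λ.0 (λ.0) 0))) (λ.0 (λ.0) 0)
  [23] (λ.0) (λ.0) (λ.0) (λ.0 (λ.0) 0) (λ.0) ((λ.0 (λ.0) 0) ((λ.λ.1 0) (λ.0 (λ.0) 0) (λ.0 (λ.0) 0))) (λ.0 (λ.0) 0)
  [24] (λ.0) (λ.0) (λ.0 (λ.0) 0) (λ.0) ((λ.0 (λ.0) 0) ((λ.λ.1 0) (λ.0 (λ.0) 0) (λ.0 (λ.0) 0))) (λ.0 (λ.0) 0)
  [25] (λ.0) (λ.0 (λ.0) 0) (λ.0) ((λ.0 (λ.0) 0) ((λ.λ.1 0) (λ.0 (λ.0) 0) (λ.0 (λ.0) 0))) (λ.0 (λ.0) 0)
  [26] (λ.0 (λ.0) 0) (λ.0) ((λ.0 (λ.0) 0) ((λ.λ.1 0) (λ.0 (λ.0) 0) (λ.0 (λ.0) 0))) (λ.0 (λ.0) 0)
  [27] (λ.0) (λ.0) (λ.0) ((λ.0 (λ.0) 0) ((λ.λ.1 0) (λ.0 (λ.0) 0) (λ.0 (λ.0) 0))) (λ.0 (λ.0) 0)
  [28] (λ.0) (λ.0) ((λ.0 (λ.0) 0) ((λ.λ.1 0) (λ.0 (λ.0) 0) (λ.0 (λ.0) 0))) (λ.0 (λ.0) 0)
  [29] (λ.0) ((λ.0 (λ.0) 0) ((λ.λ.1 0) (λ.0 (λ.0) 0) (λ.0 (λ.0) 0))) (λ.0 (λ.0) 0)
  [30] (λ.0 (λ.0) 0) ((λ.λ.1 0) (λ.0 (λ.0) 0) (λ.0 (λ.0) 0)) (λ.0 (λ.0) 0)
  [31] (λ.λ.1 0) (λ.0 (λ.0) 0) (λ.0 (λ.0) 0) (λ.0) ((λ.λ.1 0) (λ.0 (λ.0) 0) (λ.0 (λ.0) 0)) (λ.0 (λ.0) 0)
  [32] (λ.(λ.0 (λ.0) 0) 0) (λ.0 (λ.0) 0) (λ.0) ((λ.λ.1 0) (λ.0 (λ.0) 0) (λ.0 (λ.0) 0)) (λ.0 (λ.0) 0)
  [33] (λ.0 (λ.0) 0) (λ.0 (λ.0) 0) (λ.0) ((λ.λ.1 0) (λ.0 (λ.0) 0) (λ.0 (λ.0) 0)) (λ.0 (λ.0) 0)
  [34] (λ.0 (λ.0) 0) (λ.0) (λ.0 (λ.0) 0) (λ.0) ((λ.λ.1 0) (λ.0 (λ.0) 0) (λ.0 (λ.0) 0)) (λ.0 (λ.0) 0)
  [35] (λ.0) (λ.0) (λ.0) (λ.0 (λ.0) 0) (λ.0) ((λ.λ.1 0) (λ.0 (λ.0) 0) (λ.0 (λ.0) 0)) (λ.0 (λ.0) 0)
  [36] (λ.0) (λ.0) (λ.0 (λ.0) 0) (λ.0) ((λ.λ.1 0) (λ.0 (λ.0) 0) (λ.0 (λ.0) 0)) (λ.0 (λ.0) 0)
  [37] (λ.0) (λ.0 (λ.0) 0) (λ.0) ((λ.λ.1 0) (λ.0 (λ.0) 0) (λ.0 (λ.0) 0)) (λ.0 (λ.0) 0)
  [38] (λ.0 (λ.0) 0) (λ.0) ((λ.λ.1 0) (λ.0 (λ.0) 0) (λ.0 (λ.0) 0)) (λ.0 (λ.0) 0)
  [39] (λ.0) (λ.0) (λ.0) ((λ.λ.1 0) (λ.0 (λ.0) 0) (λ.0 (λ.0) 0)) (λ.0 (λ.0) 0)
  [40] (λ.0) (λ.0) ((λ.λ.1 0) (λ.0 (λ.0) 0) (λ.0 (λ.0) 0)) (λ.0 (λ.0) 0)
  [41] (λ.0) ((λ.λ.1 0) (λ.0 (λ.0) 0) (λ.0 (λ.0) 0)) (λ.0 (λ.0) 0)
  [42] (λ.λ.1 0) (λ.0 (λ.0) 0) (λ.0 (λ.0) 0) (λ.0 (λ.0) 0)
  [43] (λ.(λ.0 (λ.0) 0) 0) (λ.0 (λ.0) 0) (λ.0 (λ.0) 0)
  [44] (λ.0 (λ.0) 0) (λ.0 (λ.0) 0) (λ.0 (λ.0) 0)
  [45] (λ.0 (λ.0) 0) (λ.0) (λ.0 (λ.0) 0) (λ.0 (λ.0) 0)
  [46] (λ.0) (λ.0) (λ.0) (λ.0 (λ.0) 0) (λ.0 (λ.0) 0)
  [47] (λ.0) (λ.0) (λ.0 (λ.0) 0) (λ.0 (λ.0) 0)
  [48] (λ.0) (λ.0 (λ.0) 0) (λ.0 (λ.0) 0)
  [49] (λ.0 (λ.0) 0) (λ.0 (λ.0) 0)
  [50] (λ.0 (λ.0) 0) (λ.0) (λ.0 (λ.0) 0)
  [51] (λ.0) (λ.0) (λ.0) (λ.0 (λ.0) 0)
  [52] (λ.0) (λ.0) (λ.0 (λ.0) 0)
  [53] (λ.0) (λ.0 (λ.0) 0)
  [54] λ.0 (λ.0) 0

Answer: YES — reaches normal form λ.0 (λ.0) 0 in 54 ≤ 55 steps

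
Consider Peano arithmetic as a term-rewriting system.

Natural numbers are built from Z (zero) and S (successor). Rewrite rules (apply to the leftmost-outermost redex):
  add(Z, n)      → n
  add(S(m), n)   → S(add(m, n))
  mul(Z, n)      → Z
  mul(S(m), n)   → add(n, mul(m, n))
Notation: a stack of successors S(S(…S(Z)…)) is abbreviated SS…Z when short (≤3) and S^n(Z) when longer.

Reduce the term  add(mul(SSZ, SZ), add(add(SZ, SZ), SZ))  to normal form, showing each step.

  start: add(mul(SSZ, SZ), add(add(SZ, SZ), SZ))
  [1] add(add(SZ, mul(SZ, SZ)), add(add(SZ, SZ), SZ))
  [2] add(S(add(Z, mul(SZ, SZ))), add(add(SZ, SZ), SZ))
  [3] S(add(add(Z, mul(SZ, SZ)), add(add(SZ, SZ), SZ)))
  [4] S(add(mul(SZ, SZ), add(add(SZ, SZ), SZ)))
  [5] S(add(add(SZ, mul(Z, SZ)), add(add(SZ, SZ), SZ)))
  [6] S(add(S(add(Z, mul(Z, SZ))), add(add(SZ, SZ), SZ)))
  [7] S(S(add(add(Z, mul(Z, SZ)), add(add(SZ, SZ), SZ))))
  [8] S(S(add(mul(Z, SZ), add(add(SZ, SZ), SZ))))
  [9] S(S(add(Z, add(add(SZ, SZ), SZ))))
  [10] S(S(add(add(SZ, SZ), SZ)))
  [11] S(S(add(S(add(Z, SZ)), SZ)))
  [12] S(S(S(add(add(Z, SZ), SZ))))
  [13] S(S(S(add(SZ, SZ))))
  [14] S(S(S(S(add(Z, SZ)))))
  [15] S^5(Z)

Answer: normal form = S^5(Z)  (in 15 steps)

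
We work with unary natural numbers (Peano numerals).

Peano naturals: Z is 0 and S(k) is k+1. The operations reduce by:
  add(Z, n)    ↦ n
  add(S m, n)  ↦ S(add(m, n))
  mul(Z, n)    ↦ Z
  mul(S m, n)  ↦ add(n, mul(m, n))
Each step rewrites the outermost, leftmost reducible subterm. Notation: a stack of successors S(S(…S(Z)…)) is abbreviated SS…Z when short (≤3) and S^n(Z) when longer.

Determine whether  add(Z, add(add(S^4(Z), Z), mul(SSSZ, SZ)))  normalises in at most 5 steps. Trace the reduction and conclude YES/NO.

Answer: NO — after 5 steps the term is S(S(add(add(SSZ, Z), mul(SSSZ, SZ)))), not yet normal

Derivation:
  start: add(Z, add(add(S^4(Z), Z), mul(SSSZ, SZ)))
  →1  add(add(S^4(Z), Z), mul(SSSZ, SZ))
  →2  add(S(add(SSSZ, Z)), mul(SSSZ, SZ))
  →3  S(add(add(SSSZ, Z), mul(SSSZ, SZ)))
  →4  S(add(S(add(SSZ, Z)), mul(SSSZ, SZ)))
  →5  S(S(add(add(SSZ, Z), mul(SSSZ, SZ))))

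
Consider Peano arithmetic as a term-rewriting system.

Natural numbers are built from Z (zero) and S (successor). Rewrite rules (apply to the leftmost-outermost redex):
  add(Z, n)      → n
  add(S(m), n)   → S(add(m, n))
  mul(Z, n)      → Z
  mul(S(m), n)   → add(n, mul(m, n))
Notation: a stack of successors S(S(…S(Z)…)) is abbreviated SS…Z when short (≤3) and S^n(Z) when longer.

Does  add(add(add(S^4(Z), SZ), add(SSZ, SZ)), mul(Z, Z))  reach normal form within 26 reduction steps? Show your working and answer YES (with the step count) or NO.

Answer: YES — reaches normal form S^8(Z) in 24 ≤ 26 steps

Reduction:
  start: add(add(add(S^4(Z), SZ), add(SSZ, SZ)), mul(Z, Z))
  step 1: add(add(S(add(SSSZ, SZ)), add(SSZ, SZ)), mul(Z, Z))
  step 2: add(S(add(add(SSSZ, SZ), add(SSZ, SZ))), mul(Z, Z))
  step 3: S(add(add(add(SSSZ, SZ), add(SSZ, SZ)), mul(Z, Z)))
  step 4: S(add(add(S(add(SSZ, SZ)), add(SSZ, SZ)), mul(Z, Z)))
  step 5: S(add(S(add(add(SSZ, SZ), add(SSZ, SZ))), mul(Z, Z)))
  step 6: S(S(add(add(add(SSZ, SZ), add(SSZ, SZ)), mul(Z, Z))))
  step 7: S(S(add(add(S(add(SZ, SZ)), add(SSZ, SZ)), mul(Z, Z))))
  step 8: S(S(add(S(add(add(SZ, SZ), add(SSZ, SZ))), mul(Z, Z))))
  step 9: S(S(S(add(add(add(SZ, SZ), add(SSZ, SZ)), mul(Z, Z)))))
  step 10: S(S(S(add(add(S(add(Z, SZ)), add(SSZ, SZ)), mul(Z, Z)))))
  step 11: S(S(S(add(S(add(add(Z, SZ), add(SSZ, SZ))), mul(Z, Z)))))
  step 12: S(S(S(S(add(add(add(Z, SZ), add(SSZ, SZ)), mul(Z, Z))))))
  step 13: S(S(S(S(add(add(SZ, add(SSZ, SZ)), mul(Z, Z))))))
  step 14: S(S(S(S(add(S(add(Z, add(SSZ, SZ))), mul(Z, Z))))))
  step 15: S(S(S(S(S(add(add(Z, add(SSZ, SZ)), mul(Z, Z)))))))
  step 16: S(S(S(S(S(add(add(SSZ, SZ), mul(Z, Z)))))))
  step 17: S(S(S(S(S(add(S(add(SZ, SZ)), mul(Z, Z)))))))
  step 18: S(S(S(S(S(S(add(add(SZ, SZ), mul(Z, Z))))))))
  step 19: S(S(S(S(S(S(add(S(add(Z, SZ)), mul(Z, Z))))))))
  step 20: S(S(S(S(S(S(S(add(add(Z, SZ), mul(Z, Z)))))))))
  step 21: S(S(S(S(S(S(S(add(SZ, mul(Z, Z)))))))))
  step 22: S(S(S(S(S(S(S(S(add(Z, mul(Z, Z))))))))))
  step 23: S(S(S(S(S(S(S(S(mul(Z, Z)))))))))
  step 24: S^8(Z)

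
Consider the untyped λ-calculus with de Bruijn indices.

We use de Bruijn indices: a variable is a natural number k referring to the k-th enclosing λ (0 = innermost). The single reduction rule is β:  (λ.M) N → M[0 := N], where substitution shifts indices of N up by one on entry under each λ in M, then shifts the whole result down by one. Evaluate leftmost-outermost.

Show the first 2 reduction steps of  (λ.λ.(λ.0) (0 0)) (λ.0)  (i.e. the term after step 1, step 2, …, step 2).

Answer: after 2 steps: λ.0 0

Derivation:
  start: (λ.λ.(λ.0) (0 0)) (λ.0)
  →1  λ.(λ.0) (0 0)
  →2  λ.0 0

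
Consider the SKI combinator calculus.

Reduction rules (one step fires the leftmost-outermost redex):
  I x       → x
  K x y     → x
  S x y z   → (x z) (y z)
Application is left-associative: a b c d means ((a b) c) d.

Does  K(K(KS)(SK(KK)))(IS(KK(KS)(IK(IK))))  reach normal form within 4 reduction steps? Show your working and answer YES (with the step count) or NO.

  start: K(K(KS)(SK(KK)))(IS(KK(KS)(IK(IK))))
  →1  K(KS)(SK(KK))
  →2  KS

Answer: YES — reaches normal form KS in 2 ≤ 4 steps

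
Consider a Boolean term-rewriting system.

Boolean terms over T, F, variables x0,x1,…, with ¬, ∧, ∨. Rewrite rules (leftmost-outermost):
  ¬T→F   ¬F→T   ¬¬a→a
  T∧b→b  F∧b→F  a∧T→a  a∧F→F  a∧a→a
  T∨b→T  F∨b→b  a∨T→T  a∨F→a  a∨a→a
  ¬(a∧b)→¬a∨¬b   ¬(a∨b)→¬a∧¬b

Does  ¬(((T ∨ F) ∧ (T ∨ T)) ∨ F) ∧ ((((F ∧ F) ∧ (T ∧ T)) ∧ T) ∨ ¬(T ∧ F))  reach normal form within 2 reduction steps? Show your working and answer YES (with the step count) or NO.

Answer: NO — after 2 steps the term is ((¬(T ∨ F) ∨ ¬(T ∨ T)) ∧ ¬F) ∧ ((((F ∧ F) ∧ (T ∧ T)) ∧ T) ∨ ¬(T ∧ F)), not yet normal

Working:
  start: ¬(((T ∨ F) ∧ (T ∨ T)) ∨ F) ∧ ((((F ∧ F) ∧ (T ∧ T)) ∧ T) ∨ ¬(T ∧ F))
  →1  (¬((T ∨ F) ∧ (T ∨ T)) ∧ ¬F) ∧ ((((F ∧ F) ∧ (T ∧ T)) ∧ T) ∨ ¬(T ∧ F))
  →2  ((¬(T ∨ F) ∨ ¬(T ∨ T)) ∧ ¬F) ∧ ((((F ∧ F) ∧ (T ∧ T)) ∧ T) ∨ ¬(T ∧ F))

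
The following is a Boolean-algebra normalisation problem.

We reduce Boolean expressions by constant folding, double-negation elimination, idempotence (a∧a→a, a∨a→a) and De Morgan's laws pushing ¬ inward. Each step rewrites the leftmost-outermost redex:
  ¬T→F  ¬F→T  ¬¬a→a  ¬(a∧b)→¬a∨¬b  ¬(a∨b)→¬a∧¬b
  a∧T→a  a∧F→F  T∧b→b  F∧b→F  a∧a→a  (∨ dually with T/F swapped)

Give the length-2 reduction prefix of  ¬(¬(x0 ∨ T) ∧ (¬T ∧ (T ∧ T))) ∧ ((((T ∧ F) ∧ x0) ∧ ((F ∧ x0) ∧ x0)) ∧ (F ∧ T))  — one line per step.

Answer: after 2 steps: ((x0 ∨ T) ∨ ¬(¬T ∧ (T ∧ T))) ∧ ((((T ∧ F) ∧ x0) ∧ ((F ∧ x0) ∧ x0)) ∧ (F ∧ T))

Reduction:
  start: ¬(¬(x0 ∨ T) ∧ (¬T ∧ (T ∧ T))) ∧ ((((T ∧ F) ∧ x0) ∧ ((F ∧ x0) ∧ x0)) ∧ (F ∧ T))
  [1] (¬¬(x0 ∨ T) ∨ ¬(¬T ∧ (T ∧ T))) ∧ ((((T ∧ F) ∧ x0) ∧ ((F ∧ x0) ∧ x0)) ∧ (F ∧ T))
  [2] ((x0 ∨ T) ∨ ¬(¬T ∧ (T ∧ T))) ∧ ((((T ∧ F) ∧ x0) ∧ ((F ∧ x0) ∧ x0)) ∧ (F ∧ T))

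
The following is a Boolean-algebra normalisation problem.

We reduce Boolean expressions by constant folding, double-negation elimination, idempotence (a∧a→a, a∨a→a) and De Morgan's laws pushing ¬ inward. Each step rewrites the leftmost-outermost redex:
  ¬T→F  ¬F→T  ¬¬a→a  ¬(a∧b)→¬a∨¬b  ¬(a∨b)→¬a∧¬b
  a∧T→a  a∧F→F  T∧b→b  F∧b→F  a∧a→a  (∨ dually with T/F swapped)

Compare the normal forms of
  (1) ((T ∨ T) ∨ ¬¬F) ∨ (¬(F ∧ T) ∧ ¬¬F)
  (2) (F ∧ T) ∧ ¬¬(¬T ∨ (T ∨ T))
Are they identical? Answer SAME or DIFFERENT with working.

Answer: DIFFERENT — A ⇓ T, B ⇓ F

Working:
Term A:
  start: ((T ∨ T) ∨ ¬¬F) ∨ (¬(F ∧ T) ∧ ¬¬F)
  [1] (T ∨ ¬¬F) ∨ (¬(F ∧ T) ∧ ¬¬F)
  [2] T ∨ (¬(F ∧ T) ∧ ¬¬F)
  [3] T

Term B:
  start: (F ∧ T) ∧ ¬¬(¬T ∨ (T ∨ T))
  [1] F ∧ ¬¬(¬T ∨ (T ∨ T))
  [2] F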